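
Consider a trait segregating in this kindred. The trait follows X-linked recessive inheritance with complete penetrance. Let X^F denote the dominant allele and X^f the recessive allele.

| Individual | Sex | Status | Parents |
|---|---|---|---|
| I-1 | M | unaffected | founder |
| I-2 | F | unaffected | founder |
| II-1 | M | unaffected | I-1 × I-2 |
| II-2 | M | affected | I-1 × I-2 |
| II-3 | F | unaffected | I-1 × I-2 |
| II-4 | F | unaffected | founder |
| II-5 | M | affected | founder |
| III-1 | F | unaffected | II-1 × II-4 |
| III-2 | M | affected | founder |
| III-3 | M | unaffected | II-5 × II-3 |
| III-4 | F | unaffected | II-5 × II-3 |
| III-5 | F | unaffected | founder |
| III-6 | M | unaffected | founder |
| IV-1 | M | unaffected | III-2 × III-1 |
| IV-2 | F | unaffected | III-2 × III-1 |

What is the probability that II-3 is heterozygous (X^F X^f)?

1/5

I-1 is unaffected, so I-1 is X^F Y.
I-2 is unaffected so carries F and passed f to II-2 (X^f Y), so I-2 is X^F X^f.
Their cross gives offspring ratios 1/2 X^F X^F : 1/2 X^F X^f. Conditioning on II-3 being unaffected, P(X^F X^f) = 1/2 / 1 = 1/2 before taking II-3's own offspring into account.
II-5 is affected, so II-5 is X^f Y.
Now use II-3's offspring. Probability of each recorded status — unaffected son III-3: 1/2 if II-3 is X^F X^f, 1 if X^F X^F; unaffected daughter III-4: 1/2 if II-3 is X^F X^f, 1 if X^F X^F.
Bayes: P(X^F X^f) = 1/2·1/4 / (1/2·1/4 + 1/2·1) = 1/5.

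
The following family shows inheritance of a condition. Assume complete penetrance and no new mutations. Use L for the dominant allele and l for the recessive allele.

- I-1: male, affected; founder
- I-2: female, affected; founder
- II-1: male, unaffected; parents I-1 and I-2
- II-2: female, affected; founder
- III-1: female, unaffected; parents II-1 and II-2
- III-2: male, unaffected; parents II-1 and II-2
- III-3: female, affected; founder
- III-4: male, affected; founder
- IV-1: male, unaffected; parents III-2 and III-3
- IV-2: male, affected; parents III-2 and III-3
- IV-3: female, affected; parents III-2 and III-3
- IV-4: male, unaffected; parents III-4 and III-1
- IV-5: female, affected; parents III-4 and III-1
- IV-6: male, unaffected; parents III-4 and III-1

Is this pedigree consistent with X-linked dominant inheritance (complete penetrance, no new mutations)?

A consistent assignment under X-linked dominant exists: I-1 X^L Y, I-2 X^L X^l, II-1 X^l Y, II-2 X^L X^l, III-1 X^l X^l, III-2 X^l Y, III-3 X^L X^l, III-4 X^L Y, IV-1 X^l Y, IV-2 X^L Y, IV-3 X^L X^l, IV-4 X^l Y, IV-5 X^L X^l, IV-6 X^l Y.
In this assignment every recorded phenotype matches its genotype and every non-founder's genotype is obtainable from its parents' genotypes, so the pedigree is consistent.

Yes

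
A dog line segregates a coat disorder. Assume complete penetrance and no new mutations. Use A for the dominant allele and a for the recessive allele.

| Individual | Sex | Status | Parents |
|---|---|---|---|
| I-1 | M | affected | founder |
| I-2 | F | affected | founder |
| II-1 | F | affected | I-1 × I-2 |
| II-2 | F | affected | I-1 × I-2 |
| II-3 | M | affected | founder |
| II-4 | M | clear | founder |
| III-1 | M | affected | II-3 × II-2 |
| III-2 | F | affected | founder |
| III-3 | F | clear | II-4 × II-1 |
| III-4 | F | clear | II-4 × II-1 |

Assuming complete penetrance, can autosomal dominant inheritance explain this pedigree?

A consistent assignment under autosomal dominant exists: I-1 AA, I-2 Aa, II-1 Aa, II-2 AA, II-3 AA, II-4 aa, III-1 AA, III-2 AA, III-3 aa, III-4 aa.
In this assignment every recorded phenotype matches its genotype and every non-founder's genotype is obtainable from its parents' genotypes, so the pedigree is consistent.

Yes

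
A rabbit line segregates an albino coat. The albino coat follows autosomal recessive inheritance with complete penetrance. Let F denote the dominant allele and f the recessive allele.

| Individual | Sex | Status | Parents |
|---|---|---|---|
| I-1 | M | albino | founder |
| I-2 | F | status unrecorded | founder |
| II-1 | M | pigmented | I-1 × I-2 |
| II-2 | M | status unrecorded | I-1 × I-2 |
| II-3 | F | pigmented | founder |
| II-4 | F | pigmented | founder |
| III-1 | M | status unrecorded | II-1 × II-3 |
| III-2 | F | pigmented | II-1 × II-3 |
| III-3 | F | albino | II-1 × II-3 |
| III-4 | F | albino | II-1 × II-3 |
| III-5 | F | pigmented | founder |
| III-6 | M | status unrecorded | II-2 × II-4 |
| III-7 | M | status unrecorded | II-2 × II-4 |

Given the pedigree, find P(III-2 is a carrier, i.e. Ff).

II-1 is pigmented so carries F and received f from I-1 (ff), so II-1 is Ff.
II-3 is pigmented so carries F and passed f to III-3 (ff), so II-3 is Ff.
Their cross gives offspring ratios 1/4 FF : 1/2 Ff : 1/4 ff. Conditioning on III-2 being pigmented, P(Ff) = 1/2 / 3/4 = 2/3.

2/3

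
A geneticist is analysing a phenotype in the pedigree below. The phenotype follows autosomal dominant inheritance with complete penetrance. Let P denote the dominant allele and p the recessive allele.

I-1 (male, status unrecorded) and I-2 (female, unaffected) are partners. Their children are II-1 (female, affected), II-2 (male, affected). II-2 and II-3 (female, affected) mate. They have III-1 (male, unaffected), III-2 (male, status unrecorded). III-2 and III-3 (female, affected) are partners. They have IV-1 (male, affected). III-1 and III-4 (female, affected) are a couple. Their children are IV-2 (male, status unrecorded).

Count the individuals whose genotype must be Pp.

3

Obligate heterozygotes: II-1 is affected so carries P and received p from I-2 (pp), so II-1 is Pp; II-2 is affected so carries P and received p from I-2 (pp), so II-2 is Pp; II-3 is affected so carries P and passed p to III-1 (pp), so II-3 is Pp.
Every other individual is either homozygous by phenotype or has at least one consistent homozygous assignment, so the count is 3.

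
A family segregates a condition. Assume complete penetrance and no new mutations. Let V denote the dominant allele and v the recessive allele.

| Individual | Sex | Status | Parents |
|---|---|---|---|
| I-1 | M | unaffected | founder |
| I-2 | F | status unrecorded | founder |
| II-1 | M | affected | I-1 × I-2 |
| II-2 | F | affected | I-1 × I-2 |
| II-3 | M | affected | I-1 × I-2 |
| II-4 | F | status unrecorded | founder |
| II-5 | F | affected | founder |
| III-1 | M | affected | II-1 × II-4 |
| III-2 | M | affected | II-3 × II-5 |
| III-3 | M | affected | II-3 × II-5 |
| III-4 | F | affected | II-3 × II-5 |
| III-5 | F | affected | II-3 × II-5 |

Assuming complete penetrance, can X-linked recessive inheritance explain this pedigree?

Under X-linked recessive, II-2 (affected, female) cannot arise from I-1 (unaffected) × I-2 (unrecorded).

No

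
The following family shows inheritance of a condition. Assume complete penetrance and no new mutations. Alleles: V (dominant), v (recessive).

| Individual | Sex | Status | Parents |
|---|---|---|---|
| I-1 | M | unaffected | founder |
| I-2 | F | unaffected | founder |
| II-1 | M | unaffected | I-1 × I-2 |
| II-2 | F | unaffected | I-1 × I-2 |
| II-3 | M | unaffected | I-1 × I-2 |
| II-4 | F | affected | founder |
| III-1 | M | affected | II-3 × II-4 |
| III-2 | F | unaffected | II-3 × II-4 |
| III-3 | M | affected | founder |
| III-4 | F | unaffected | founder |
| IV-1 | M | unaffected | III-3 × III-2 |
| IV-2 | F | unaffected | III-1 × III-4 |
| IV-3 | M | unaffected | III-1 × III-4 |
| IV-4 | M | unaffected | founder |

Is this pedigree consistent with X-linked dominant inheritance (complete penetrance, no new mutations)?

No

Under X-linked dominant, IV-2 (unaffected, female) cannot arise from III-1 (affected) × III-4 (unaffected).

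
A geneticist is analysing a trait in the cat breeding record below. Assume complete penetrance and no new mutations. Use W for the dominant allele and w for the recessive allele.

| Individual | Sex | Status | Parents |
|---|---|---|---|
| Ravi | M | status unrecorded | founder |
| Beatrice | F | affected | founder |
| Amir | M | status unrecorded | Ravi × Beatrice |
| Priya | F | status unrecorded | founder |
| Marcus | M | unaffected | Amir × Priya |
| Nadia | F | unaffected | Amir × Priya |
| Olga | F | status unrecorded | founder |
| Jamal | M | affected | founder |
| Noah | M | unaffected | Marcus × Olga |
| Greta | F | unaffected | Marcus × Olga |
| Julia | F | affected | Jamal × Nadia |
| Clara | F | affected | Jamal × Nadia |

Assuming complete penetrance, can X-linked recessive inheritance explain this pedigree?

A consistent assignment under X-linked recessive exists: Ravi X^W Y, Beatrice X^w X^w, Amir X^w Y, Priya X^W X^W, Marcus X^W Y, Nadia X^W X^w, Olga X^W X^W, Jamal X^w Y, Noah X^W Y, Greta X^W X^W, Julia X^w X^w, Clara X^w X^w.
In this assignment every recorded phenotype matches its genotype and every non-founder's genotype is obtainable from its parents' genotypes, so the pedigree is consistent.

Yes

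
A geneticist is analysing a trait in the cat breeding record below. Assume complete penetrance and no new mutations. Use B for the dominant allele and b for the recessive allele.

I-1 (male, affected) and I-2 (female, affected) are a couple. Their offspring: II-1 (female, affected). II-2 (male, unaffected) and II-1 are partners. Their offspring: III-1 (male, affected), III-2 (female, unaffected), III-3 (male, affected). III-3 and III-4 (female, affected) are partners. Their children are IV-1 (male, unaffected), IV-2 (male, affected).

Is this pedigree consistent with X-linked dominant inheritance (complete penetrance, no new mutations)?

A consistent assignment under X-linked dominant exists: I-1 X^B Y, I-2 X^B X^b, II-1 X^B X^b, II-2 X^b Y, III-1 X^B Y, III-2 X^b X^b, III-3 X^B Y, III-4 X^B X^b, IV-1 X^b Y, IV-2 X^B Y.
In this assignment every recorded phenotype matches its genotype and every non-founder's genotype is obtainable from its parents' genotypes, so the pedigree is consistent.

Yes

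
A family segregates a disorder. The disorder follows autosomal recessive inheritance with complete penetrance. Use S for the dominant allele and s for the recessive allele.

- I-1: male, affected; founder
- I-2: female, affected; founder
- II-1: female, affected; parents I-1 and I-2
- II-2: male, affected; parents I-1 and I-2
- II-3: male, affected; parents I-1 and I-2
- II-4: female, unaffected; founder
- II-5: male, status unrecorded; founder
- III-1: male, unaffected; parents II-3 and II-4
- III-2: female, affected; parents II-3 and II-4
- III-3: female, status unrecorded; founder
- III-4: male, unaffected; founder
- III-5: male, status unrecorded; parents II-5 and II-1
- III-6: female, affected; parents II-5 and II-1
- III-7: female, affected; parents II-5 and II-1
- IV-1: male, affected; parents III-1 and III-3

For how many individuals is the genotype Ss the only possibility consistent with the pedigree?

Obligate heterozygotes: II-4 is unaffected so carries S and passed s to III-2 (ss), so II-4 is Ss; III-1 is unaffected so carries S and received s from II-3 (ss), so III-1 is Ss.
Every other individual is either homozygous by phenotype or has at least one consistent homozygous assignment, so the count is 2.

2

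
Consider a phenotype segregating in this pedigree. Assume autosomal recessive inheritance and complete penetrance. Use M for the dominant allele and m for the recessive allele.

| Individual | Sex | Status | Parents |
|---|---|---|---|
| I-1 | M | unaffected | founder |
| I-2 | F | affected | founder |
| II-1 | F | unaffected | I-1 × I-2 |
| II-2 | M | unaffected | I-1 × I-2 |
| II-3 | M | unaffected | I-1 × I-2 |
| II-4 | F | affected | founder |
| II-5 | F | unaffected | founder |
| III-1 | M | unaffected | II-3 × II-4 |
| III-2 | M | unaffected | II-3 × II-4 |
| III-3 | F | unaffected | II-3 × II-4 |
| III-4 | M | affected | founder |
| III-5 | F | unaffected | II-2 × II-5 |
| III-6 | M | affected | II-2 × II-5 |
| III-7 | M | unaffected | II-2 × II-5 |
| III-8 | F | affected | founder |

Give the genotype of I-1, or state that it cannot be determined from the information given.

cannot be determined

I-1's phenotype allows MM or Mm, and no parent or child forces a single allele at both positions; consistent genotype assignments exist with I-1 as MM or Mm.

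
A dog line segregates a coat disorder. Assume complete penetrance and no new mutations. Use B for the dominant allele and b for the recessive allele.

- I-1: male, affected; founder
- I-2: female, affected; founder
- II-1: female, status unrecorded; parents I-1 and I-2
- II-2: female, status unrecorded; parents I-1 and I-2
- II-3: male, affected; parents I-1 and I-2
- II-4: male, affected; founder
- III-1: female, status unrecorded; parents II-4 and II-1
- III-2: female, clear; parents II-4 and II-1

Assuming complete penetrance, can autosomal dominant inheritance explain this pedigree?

Yes

A consistent assignment under autosomal dominant exists: I-1 BB, I-2 Bb, II-1 Bb, II-2 BB, II-3 BB, II-4 Bb, III-1 BB, III-2 bb.
In this assignment every recorded phenotype matches its genotype and every non-founder's genotype is obtainable from its parents' genotypes, so the pedigree is consistent.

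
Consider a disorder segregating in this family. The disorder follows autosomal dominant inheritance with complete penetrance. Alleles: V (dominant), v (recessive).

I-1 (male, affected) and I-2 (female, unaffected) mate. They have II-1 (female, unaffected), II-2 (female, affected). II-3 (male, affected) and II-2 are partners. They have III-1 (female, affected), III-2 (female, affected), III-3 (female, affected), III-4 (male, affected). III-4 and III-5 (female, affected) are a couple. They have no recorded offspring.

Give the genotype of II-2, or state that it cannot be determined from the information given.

Vv

From phenotype alone, II-2 is VV or Vv.
II-2 is affected so carries V and received v from I-2 (vv), so II-2 is Vv.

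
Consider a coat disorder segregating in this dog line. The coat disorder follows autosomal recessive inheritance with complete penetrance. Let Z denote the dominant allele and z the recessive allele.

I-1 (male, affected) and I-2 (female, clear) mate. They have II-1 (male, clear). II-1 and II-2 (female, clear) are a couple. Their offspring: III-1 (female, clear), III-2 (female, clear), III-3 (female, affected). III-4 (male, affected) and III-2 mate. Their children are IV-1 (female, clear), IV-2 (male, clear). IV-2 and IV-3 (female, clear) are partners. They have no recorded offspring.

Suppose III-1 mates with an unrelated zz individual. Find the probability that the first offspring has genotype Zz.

2/3

II-1 is clear so carries Z and received z from I-1 (zz), so II-1 is Zz.
II-2 is clear so carries Z and passed z to III-3 (zz), so II-2 is Zz.
III-1 is a clear offspring of II-1 (Zz) × II-2 (Zz), whose cross gives 1/4 ZZ : 1/2 Zz : 1/4 zz; conditioning on being clear, III-1 is ZZ with probability 1/3, Zz with probability 2/3.
Summing over parental genotype combinations, P(offspring has genotype Zz) = 1/3·1 + 2/3·1/2 = 2/3.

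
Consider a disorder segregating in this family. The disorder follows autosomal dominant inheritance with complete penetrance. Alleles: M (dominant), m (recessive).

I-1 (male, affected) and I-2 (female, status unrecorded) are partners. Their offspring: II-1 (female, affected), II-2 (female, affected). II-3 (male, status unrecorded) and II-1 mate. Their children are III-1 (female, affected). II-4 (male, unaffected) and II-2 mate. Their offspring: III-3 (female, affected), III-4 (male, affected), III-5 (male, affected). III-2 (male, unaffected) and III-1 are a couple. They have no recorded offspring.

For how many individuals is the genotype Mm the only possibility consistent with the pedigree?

3

Obligate heterozygotes: III-3 is affected so carries M and received m from II-4 (mm), so III-3 is Mm; III-4 is affected so carries M and received m from II-4 (mm), so III-4 is Mm; III-5 is affected so carries M and received m from II-4 (mm), so III-5 is Mm.
Every other individual is either homozygous by phenotype or has at least one consistent homozygous assignment, so the count is 3.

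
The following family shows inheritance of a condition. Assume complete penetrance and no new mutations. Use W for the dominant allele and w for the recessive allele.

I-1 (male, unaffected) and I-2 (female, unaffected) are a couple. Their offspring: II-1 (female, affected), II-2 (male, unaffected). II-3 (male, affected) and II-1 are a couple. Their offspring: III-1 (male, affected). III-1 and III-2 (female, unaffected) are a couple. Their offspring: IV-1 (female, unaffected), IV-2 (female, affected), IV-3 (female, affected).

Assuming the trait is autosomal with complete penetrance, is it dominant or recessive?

I-1 and I-2 are both unaffected yet have an affected child II-1. Under dominance, an affected child requires at least one affected parent, so the trait cannot be dominant.

recessive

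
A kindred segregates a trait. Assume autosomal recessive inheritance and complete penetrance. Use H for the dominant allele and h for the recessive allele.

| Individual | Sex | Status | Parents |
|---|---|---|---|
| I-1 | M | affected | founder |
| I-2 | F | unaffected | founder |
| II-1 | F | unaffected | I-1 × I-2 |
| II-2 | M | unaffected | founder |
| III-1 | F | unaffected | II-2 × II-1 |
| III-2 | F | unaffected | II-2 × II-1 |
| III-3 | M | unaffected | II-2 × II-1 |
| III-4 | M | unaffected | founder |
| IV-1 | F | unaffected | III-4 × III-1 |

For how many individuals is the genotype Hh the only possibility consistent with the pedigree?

1

Obligate heterozygotes: II-1 is unaffected so carries H and received h from I-1 (hh), so II-1 is Hh.
Every other individual is either homozygous by phenotype or has at least one consistent homozygous assignment, so the count is 1.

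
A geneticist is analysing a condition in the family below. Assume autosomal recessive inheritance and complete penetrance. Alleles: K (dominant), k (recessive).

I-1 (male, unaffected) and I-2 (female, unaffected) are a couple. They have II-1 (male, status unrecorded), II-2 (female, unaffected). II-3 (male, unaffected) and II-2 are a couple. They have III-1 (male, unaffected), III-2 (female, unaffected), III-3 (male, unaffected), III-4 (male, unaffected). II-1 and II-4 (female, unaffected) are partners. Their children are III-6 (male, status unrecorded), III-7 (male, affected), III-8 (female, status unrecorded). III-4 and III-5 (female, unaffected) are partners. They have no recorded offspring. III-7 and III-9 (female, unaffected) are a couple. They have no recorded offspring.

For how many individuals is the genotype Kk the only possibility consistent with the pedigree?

1

Obligate heterozygotes: II-4 is unaffected so carries K and passed k to III-7 (kk), so II-4 is Kk.
Every other individual is either homozygous by phenotype or has at least one consistent homozygous assignment, so the count is 1.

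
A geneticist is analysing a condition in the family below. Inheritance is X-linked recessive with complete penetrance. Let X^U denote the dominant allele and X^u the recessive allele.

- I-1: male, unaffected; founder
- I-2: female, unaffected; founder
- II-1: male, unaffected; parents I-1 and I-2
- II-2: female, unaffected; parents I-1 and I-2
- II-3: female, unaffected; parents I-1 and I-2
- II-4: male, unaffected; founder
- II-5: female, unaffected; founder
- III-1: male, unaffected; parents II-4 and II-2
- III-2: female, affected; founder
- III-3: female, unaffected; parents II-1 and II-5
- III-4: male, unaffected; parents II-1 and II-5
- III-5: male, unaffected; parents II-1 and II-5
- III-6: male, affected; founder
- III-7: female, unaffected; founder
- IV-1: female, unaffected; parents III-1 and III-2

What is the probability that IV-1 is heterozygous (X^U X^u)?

IV-1 is unaffected so carries U and received u from III-2 (X^u X^u), so IV-1 is X^U X^u, giving P(X^U X^u) = 1.

1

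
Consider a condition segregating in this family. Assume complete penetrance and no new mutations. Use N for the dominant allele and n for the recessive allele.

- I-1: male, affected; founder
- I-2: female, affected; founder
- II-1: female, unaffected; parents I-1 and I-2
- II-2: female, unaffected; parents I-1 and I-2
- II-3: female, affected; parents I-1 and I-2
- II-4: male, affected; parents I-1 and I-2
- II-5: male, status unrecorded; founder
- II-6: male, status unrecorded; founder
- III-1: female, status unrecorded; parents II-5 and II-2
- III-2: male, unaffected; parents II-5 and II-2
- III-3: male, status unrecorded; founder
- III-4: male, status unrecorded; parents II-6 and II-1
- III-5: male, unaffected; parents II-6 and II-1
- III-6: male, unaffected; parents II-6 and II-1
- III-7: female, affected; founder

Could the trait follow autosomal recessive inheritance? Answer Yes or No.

No

Under autosomal recessive, II-1 (unaffected, female) cannot arise from I-1 (affected) × I-2 (affected).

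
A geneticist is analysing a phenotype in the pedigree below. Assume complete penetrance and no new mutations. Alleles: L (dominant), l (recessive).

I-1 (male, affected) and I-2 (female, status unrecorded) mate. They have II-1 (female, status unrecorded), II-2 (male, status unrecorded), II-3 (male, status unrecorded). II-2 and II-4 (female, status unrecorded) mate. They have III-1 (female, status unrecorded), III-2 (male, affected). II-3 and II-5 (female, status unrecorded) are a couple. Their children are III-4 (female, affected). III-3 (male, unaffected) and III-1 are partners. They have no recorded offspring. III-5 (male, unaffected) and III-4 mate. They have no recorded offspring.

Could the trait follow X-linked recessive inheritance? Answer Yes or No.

Yes

A consistent assignment under X-linked recessive exists: I-1 X^l Y, I-2 X^L X^l, II-1 X^L X^l, II-2 X^L Y, II-3 X^l Y, II-4 X^L X^l, II-5 X^L X^l, III-1 X^L X^L, III-2 X^l Y, III-3 X^L Y, III-4 X^l X^l, III-5 X^L Y.
In this assignment every recorded phenotype matches its genotype and every non-founder's genotype is obtainable from its parents' genotypes, so the pedigree is consistent.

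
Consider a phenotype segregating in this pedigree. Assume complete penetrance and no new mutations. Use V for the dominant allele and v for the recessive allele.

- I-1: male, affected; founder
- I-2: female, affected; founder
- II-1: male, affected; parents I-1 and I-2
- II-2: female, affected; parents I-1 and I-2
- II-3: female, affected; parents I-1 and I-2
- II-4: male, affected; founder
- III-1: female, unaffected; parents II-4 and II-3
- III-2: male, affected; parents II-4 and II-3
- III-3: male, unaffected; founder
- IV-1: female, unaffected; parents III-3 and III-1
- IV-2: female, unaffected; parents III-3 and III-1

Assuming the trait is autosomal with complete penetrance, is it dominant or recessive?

II-4 and II-3 are both affected yet have an unaffected child III-1. Under a recessive model two affected parents are homozygous and every child would be affected, so the trait cannot be recessive.

dominant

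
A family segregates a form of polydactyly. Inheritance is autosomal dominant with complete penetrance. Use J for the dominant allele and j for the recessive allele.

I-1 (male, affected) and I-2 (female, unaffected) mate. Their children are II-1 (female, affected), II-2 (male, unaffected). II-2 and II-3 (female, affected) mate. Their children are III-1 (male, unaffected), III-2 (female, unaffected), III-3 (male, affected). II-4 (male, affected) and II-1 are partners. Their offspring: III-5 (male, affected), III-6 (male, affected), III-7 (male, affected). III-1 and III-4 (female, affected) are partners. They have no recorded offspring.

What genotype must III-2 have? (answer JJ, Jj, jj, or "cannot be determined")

III-2 is unaffected, so III-2 is jj.

jj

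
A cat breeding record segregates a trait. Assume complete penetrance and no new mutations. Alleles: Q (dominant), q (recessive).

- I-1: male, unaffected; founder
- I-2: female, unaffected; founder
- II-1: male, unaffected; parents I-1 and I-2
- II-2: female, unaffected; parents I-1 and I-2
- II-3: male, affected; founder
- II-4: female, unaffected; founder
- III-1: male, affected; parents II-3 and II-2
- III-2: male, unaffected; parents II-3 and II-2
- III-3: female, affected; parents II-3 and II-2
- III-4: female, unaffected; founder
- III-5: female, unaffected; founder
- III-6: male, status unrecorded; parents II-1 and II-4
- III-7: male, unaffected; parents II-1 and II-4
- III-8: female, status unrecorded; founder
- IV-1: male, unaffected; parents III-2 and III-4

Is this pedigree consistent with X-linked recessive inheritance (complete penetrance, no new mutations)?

A consistent assignment under X-linked recessive exists: I-1 X^Q Y, I-2 X^Q X^q, II-1 X^Q Y, II-2 X^Q X^q, II-3 X^q Y, II-4 X^Q X^Q, III-1 X^q Y, III-2 X^Q Y, III-3 X^q X^q, III-4 X^Q X^Q, III-5 X^Q X^Q, III-6 X^Q Y, III-7 X^Q Y, III-8 X^Q X^Q, IV-1 X^Q Y.
In this assignment every recorded phenotype matches its genotype and every non-founder's genotype is obtainable from its parents' genotypes, so the pedigree is consistent.

Yes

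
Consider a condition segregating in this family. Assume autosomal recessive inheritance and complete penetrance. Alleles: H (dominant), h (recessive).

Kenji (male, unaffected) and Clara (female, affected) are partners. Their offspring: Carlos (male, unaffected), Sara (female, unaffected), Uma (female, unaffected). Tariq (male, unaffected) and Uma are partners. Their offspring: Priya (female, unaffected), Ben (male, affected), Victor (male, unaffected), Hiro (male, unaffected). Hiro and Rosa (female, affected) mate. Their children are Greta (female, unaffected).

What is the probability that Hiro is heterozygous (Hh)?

1/2

Tariq is unaffected so carries H and passed h to Ben (hh), so Tariq is Hh.
Uma is unaffected so carries H and received h from Clara (hh), so Uma is Hh.
Their cross gives offspring ratios 1/4 HH : 1/2 Hh : 1/4 hh. Conditioning on Hiro being unaffected, P(Hh) = 1/2 / 3/4 = 2/3 before taking Hiro's own offspring into account.
Rosa is affected, so Rosa is hh.
Now use Hiro's offspring. Probability of each recorded status — unaffected daughter Greta: 1/2 if Hiro is Hh, 1 if HH.
Bayes: P(Hh) = 2/3·1/2 / (2/3·1/2 + 1/3·1) = 1/2.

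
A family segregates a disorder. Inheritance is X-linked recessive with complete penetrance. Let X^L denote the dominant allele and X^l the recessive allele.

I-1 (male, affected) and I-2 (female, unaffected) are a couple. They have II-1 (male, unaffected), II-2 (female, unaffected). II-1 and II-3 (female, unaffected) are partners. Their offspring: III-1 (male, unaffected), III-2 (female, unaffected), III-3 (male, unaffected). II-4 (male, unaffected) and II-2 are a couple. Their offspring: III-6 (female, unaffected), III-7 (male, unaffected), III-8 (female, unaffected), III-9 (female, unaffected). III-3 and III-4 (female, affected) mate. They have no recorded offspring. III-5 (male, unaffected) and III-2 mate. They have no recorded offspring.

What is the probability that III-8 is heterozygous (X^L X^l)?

1/2

II-4 is unaffected, so II-4 is X^L Y.
II-2 is unaffected so carries L and received l from I-1 (X^l Y), so II-2 is X^L X^l.
Their cross gives offspring ratios 1/2 X^L X^L : 1/2 X^L X^l. Conditioning on III-8 being unaffected, P(X^L X^l) = 1/2 / 1 = 1/2.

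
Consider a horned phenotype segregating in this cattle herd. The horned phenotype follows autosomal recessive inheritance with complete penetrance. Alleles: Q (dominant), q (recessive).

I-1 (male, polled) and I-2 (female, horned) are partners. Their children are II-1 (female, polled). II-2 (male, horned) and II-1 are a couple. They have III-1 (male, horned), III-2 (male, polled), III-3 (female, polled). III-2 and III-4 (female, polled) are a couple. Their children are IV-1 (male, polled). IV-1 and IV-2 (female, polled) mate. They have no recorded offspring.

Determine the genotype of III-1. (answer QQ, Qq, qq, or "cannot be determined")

III-1 is horned, so III-1 is qq.

qq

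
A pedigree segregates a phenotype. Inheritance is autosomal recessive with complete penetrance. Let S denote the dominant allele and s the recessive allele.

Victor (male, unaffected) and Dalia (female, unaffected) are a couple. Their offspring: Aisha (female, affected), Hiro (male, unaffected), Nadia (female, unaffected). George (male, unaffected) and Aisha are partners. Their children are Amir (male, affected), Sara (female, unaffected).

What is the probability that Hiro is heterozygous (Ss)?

2/3

Victor is unaffected so carries S and passed s to Aisha (ss), so Victor is Ss.
Dalia is unaffected so carries S and passed s to Aisha (ss), so Dalia is Ss.
Their cross gives offspring ratios 1/4 SS : 1/2 Ss : 1/4 ss. Conditioning on Hiro being unaffected, P(Ss) = 1/2 / 3/4 = 2/3.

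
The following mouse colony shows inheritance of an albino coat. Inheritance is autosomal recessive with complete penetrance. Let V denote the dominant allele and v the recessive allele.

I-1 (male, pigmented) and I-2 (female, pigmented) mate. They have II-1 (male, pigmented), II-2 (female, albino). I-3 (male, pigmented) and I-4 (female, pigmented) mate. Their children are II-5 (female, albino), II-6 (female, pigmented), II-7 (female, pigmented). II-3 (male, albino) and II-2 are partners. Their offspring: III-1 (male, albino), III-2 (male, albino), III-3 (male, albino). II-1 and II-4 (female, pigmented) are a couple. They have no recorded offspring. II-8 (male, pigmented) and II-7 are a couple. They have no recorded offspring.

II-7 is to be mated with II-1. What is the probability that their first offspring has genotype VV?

4/9

I-3 is pigmented so carries V and passed v to II-5 (vv), so I-3 is Vv.
I-4 is pigmented so carries V and passed v to II-5 (vv), so I-4 is Vv.
II-7 is a pigmented offspring of I-3 (Vv) × I-4 (Vv), whose cross gives 1/4 VV : 1/2 Vv : 1/4 vv; conditioning on being pigmented, II-7 is VV with probability 1/3, Vv with probability 2/3.
I-1 is pigmented so carries V and passed v to II-2 (vv), so I-1 is Vv.
I-2 is pigmented so carries V and passed v to II-2 (vv), so I-2 is Vv.
II-1 is a pigmented offspring of I-1 (Vv) × I-2 (Vv), whose cross gives 1/4 VV : 1/2 Vv : 1/4 vv; conditioning on being pigmented, II-1 is VV with probability 1/3, Vv with probability 2/3.
Summing over parental genotype combinations, P(offspring has genotype VV) = 1/9·1 + 2/9·1/2 + 2/9·1/2 + 4/9·1/4 = 4/9.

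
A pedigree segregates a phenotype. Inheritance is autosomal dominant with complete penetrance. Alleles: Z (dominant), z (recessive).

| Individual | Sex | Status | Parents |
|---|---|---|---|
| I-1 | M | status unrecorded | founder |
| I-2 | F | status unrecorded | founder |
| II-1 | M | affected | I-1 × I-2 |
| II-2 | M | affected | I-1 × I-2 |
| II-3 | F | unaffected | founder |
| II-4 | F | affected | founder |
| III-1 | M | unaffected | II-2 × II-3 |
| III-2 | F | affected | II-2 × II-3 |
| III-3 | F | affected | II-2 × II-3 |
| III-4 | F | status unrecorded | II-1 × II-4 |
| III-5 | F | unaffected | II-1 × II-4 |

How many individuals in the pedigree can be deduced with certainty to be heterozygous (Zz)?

5

Obligate heterozygotes: II-1 is affected so carries Z and passed z to III-5 (zz), so II-1 is Zz; II-2 is affected so carries Z and passed z to III-1 (zz), so II-2 is Zz; II-4 is affected so carries Z and passed z to III-5 (zz), so II-4 is Zz; III-2 is affected so carries Z and received z from II-3 (zz), so III-2 is Zz; III-3 is affected so carries Z and received z from II-3 (zz), so III-3 is Zz.
Every other individual is either homozygous by phenotype or has at least one consistent homozygous assignment, so the count is 5.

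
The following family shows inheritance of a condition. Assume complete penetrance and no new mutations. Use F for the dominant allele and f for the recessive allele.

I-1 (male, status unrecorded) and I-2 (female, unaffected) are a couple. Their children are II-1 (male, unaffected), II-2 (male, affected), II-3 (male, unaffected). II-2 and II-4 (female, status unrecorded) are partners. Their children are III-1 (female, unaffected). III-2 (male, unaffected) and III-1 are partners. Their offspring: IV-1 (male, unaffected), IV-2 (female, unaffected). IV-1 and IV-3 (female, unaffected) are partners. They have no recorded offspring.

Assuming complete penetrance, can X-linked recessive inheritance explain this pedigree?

Yes

A consistent assignment under X-linked recessive exists: I-1 X^F Y, I-2 X^F X^f, II-1 X^F Y, II-2 X^f Y, II-3 X^F Y, II-4 X^F X^F, III-1 X^F X^f, III-2 X^F Y, IV-1 X^F Y, IV-2 X^F X^F, IV-3 X^F X^F.
In this assignment every recorded phenotype matches its genotype and every non-founder's genotype is obtainable from its parents' genotypes, so the pedigree is consistent.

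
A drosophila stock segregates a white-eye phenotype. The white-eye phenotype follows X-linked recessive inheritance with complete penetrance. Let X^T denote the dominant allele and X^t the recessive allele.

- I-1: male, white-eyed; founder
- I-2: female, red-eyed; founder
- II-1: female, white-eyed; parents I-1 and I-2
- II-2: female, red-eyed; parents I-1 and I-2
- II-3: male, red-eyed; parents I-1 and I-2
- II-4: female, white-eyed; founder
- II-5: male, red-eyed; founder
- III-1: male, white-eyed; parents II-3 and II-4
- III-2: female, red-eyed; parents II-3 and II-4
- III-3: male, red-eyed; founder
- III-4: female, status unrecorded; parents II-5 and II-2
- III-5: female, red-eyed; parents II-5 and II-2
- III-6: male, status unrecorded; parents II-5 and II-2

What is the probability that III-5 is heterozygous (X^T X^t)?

1/2

II-5 is red-eyed, so II-5 is X^T Y.
II-2 is red-eyed so carries T and received t from I-1 (X^t Y), so II-2 is X^T X^t.
Their cross gives offspring ratios 1/2 X^T X^T : 1/2 X^T X^t. Conditioning on III-5 being red-eyed, P(X^T X^t) = 1/2 / 1 = 1/2.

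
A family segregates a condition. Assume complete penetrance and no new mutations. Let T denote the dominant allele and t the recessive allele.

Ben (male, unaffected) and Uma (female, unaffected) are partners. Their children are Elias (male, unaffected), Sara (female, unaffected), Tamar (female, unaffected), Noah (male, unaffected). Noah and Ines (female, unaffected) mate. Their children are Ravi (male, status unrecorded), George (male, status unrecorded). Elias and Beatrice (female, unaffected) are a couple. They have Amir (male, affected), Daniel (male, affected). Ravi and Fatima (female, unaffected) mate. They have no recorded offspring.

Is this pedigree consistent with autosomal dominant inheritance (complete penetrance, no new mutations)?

Under autosomal dominant, Amir (affected, male) cannot arise from Elias (unaffected) × Beatrice (unaffected).

No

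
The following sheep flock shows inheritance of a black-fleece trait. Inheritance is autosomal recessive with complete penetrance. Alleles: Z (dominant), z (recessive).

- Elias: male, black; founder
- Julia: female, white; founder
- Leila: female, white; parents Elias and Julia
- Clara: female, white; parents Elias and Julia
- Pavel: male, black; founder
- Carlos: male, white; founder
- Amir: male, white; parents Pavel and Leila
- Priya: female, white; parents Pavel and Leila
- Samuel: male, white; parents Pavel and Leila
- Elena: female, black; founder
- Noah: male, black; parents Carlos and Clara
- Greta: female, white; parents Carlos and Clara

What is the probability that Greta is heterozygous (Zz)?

Carlos is white so carries Z and passed z to Noah (zz), so Carlos is Zz.
Clara is white so carries Z and received z from Elias (zz), so Clara is Zz.
Their cross gives offspring ratios 1/4 ZZ : 1/2 Zz : 1/4 zz. Conditioning on Greta being white, P(Zz) = 1/2 / 3/4 = 2/3.

2/3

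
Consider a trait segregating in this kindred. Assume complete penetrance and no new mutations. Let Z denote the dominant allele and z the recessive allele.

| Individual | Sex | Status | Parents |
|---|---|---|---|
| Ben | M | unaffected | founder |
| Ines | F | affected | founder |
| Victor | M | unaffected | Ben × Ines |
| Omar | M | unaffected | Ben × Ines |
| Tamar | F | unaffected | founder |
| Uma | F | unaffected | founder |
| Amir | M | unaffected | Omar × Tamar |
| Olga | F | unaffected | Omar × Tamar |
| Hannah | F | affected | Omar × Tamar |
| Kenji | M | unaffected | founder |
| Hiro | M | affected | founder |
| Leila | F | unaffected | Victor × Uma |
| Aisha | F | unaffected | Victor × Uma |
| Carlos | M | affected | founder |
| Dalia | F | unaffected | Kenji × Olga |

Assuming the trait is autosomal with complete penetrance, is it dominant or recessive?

Omar and Tamar are both unaffected yet have an affected child Hannah. Under dominance, an affected child requires at least one affected parent, so the trait cannot be dominant.

recessive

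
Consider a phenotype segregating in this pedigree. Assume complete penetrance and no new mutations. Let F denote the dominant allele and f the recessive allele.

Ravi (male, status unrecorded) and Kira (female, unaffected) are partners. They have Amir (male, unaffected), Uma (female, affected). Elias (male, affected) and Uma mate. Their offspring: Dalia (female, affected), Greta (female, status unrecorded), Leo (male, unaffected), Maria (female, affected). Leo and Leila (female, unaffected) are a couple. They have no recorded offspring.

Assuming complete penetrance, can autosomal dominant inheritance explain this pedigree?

A consistent assignment under autosomal dominant exists: Ravi Ff, Kira ff, Amir ff, Uma Ff, Elias Ff, Dalia FF, Greta FF, Leo ff, Maria FF, Leila ff.
In this assignment every recorded phenotype matches its genotype and every non-founder's genotype is obtainable from its parents' genotypes, so the pedigree is consistent.

Yes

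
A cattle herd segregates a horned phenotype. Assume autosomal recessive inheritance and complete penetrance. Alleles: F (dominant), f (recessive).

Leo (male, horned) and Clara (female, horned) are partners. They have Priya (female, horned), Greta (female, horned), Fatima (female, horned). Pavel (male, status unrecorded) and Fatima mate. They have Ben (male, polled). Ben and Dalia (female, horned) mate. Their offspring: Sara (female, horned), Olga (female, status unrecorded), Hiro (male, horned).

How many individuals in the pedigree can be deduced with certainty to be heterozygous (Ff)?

1

Obligate heterozygotes: Ben is polled so carries F and received f from Fatima (ff), so Ben is Ff.
Every other individual is either homozygous by phenotype or has at least one consistent homozygous assignment, so the count is 1.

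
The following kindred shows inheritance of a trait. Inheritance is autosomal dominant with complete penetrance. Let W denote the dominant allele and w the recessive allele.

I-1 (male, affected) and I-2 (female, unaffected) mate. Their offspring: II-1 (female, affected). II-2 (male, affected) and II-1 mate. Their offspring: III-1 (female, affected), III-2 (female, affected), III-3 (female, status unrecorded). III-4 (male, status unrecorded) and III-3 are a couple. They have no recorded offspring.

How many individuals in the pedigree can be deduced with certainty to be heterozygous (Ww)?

Obligate heterozygotes: II-1 is affected so carries W and received w from I-2 (ww), so II-1 is Ww.
Every other individual is either homozygous by phenotype or has at least one consistent homozygous assignment, so the count is 1.

1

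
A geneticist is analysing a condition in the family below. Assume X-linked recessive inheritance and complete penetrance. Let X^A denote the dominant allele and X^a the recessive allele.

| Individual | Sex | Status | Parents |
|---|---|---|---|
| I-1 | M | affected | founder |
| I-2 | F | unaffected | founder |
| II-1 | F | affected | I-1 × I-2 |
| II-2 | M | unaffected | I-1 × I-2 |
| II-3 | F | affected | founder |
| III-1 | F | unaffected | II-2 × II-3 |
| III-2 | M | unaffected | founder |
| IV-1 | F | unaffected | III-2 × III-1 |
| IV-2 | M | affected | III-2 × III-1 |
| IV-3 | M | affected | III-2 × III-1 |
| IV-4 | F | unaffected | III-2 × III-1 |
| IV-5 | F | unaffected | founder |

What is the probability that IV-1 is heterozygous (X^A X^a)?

III-2 is unaffected, so III-2 is X^A Y.
III-1 is unaffected so carries A and received a from II-3 (X^a X^a), so III-1 is X^A X^a.
Their cross gives offspring ratios 1/2 X^A X^A : 1/2 X^A X^a. Conditioning on IV-1 being unaffected, P(X^A X^a) = 1/2 / 1 = 1/2.

1/2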